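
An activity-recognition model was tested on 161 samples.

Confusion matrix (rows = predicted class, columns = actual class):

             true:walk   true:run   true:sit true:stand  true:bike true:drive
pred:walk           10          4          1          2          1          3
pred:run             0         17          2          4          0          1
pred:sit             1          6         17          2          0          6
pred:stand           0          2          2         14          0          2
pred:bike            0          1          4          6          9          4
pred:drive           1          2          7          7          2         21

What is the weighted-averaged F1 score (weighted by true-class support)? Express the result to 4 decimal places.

0.5464

Per-class F1 score (2·TP/(2·TP+FP+FN)):
  walk: TP=10, FP=4+1+2+1+3=11, FN=0+1+0+0+1=2 → 20/33 = 0.60606
  run: TP=17, FP=0+2+4+0+1=7, FN=4+6+2+1+2=15 → 34/56 = 0.60714
  sit: TP=17, FP=1+6+2+0+6=15, FN=1+2+2+4+7=16 → 34/65 = 0.52308
  stand: TP=14, FP=0+2+2+0+2=6, FN=2+4+2+6+7=21 → 28/55 = 0.50909
  bike: TP=9, FP=0+1+4+6+4=15, FN=1+0+0+0+2=3 → 18/36 = 0.50000
  drive: TP=21, FP=1+2+7+7+2=19, FN=3+1+6+2+4=16 → 42/77 = 0.54545
Weighted-F1 score = Σ (supportᵢ/N)·F1 scoreᵢ with N=161: (12/161)·0.60606 + (32/161)·0.60714 + (33/161)·0.52308 + (35/161)·0.50909 + (12/161)·0.50000 + (37/161)·0.54545 = 0.5464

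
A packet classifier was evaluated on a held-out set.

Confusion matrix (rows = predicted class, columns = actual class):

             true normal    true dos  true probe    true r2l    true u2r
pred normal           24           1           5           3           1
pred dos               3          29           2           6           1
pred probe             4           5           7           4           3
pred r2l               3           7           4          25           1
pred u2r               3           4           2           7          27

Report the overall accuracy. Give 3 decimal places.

Accuracy = trace / total = (24+29+7+25+27=112) / 181 = 112/181 = 0.619

0.619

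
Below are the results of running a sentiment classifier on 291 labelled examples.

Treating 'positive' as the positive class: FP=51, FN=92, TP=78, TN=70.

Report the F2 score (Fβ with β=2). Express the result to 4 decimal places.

0.4821

Fβ = (1+β²)·TP / ((1+β²)·TP + β²·FN + FP), with β²=4
= 5·78 / (5·78 + 4·92 + 51) = 0.4821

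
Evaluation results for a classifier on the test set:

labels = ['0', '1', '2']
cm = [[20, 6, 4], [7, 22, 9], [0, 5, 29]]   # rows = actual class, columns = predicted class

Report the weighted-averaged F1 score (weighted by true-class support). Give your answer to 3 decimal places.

0.692

Per-class F1 score (2·TP/(2·TP+FP+FN)):
  0: TP=20, FP=7+0=7, FN=6+4=10 → 40/57 = 0.7018
  1: TP=22, FP=6+5=11, FN=7+9=16 → 44/71 = 0.6197
  2: TP=29, FP=4+9=13, FN=0+5=5 → 58/76 = 0.7632
Weighted-F1 score = Σ (supportᵢ/N)·F1 scoreᵢ with N=102: (30/102)·0.7018 + (38/102)·0.6197 + (34/102)·0.7632 = 0.692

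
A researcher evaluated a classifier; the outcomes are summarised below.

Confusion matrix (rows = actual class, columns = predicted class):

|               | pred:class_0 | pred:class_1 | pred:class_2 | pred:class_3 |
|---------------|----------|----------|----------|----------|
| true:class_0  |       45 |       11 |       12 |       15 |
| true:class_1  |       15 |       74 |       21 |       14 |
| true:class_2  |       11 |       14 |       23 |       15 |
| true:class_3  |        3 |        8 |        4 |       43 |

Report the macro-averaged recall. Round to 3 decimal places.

Per-class recall (TP/(TP+FN)):
  class_0: TP=45, FN=11+12+15=38 → 45/83 = 0.5422
  class_1: TP=74, FN=15+21+14=50 → 74/124 = 0.5968
  class_2: TP=23, FN=11+14+15=40 → 23/63 = 0.3651
  class_3: TP=43, FN=3+8+4=15 → 43/58 = 0.7414
Macro-recall = mean = (0.5422 + 0.5968 + 0.3651 + 0.7414) / 4 = 0.561

0.561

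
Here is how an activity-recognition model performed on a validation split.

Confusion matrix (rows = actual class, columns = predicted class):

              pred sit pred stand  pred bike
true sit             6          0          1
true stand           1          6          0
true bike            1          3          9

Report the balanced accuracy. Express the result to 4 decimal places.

Balanced accuracy = mean of per-class recall.
  sit: recall = 6/7 = 0.85714
  stand: recall = 6/7 = 0.85714
  bike: recall = 9/13 = 0.69231
Mean = (0.85714 + 0.85714 + 0.69231) / 3 = 0.8022

0.8022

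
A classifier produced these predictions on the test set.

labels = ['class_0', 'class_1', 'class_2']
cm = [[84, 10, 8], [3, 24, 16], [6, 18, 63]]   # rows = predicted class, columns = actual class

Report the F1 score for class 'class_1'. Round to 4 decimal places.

One-vs-rest for 'class_1': TP = diagonal; FP = other classes predicted 'class_1'; FN = 'class_1' predicted as other.
F1 score = 2·TP/(2·TP+FP+FN).
class_1: TP=24, FP=3+16=19, FN=10+18=28 → 48/95 = 0.50526

0.5053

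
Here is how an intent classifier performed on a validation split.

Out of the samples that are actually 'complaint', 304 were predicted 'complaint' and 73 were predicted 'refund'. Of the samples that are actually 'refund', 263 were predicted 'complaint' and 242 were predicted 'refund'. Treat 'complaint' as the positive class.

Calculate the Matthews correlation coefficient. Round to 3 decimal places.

0.295

MCC = (TP·TN − FP·FN) / √((TP+FP)(TP+FN)(TN+FP)(TN+FN))
Numerator = 304·242 − 263·73 = 54369
Denominator = √(567·377·505·315) = √34003712925 = 184400.9570
MCC = 54369 / 184400.9570 = 0.295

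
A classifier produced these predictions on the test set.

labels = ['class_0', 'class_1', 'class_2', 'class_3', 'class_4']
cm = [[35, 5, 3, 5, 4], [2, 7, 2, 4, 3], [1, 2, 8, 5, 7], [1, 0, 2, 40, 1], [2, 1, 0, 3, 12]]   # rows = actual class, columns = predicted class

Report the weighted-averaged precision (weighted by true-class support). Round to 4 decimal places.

Per-class precision (TP/(TP+FP)):
  class_0: TP=35, FP=2+1+1+2=6 → 35/41 = 0.85366
  class_1: TP=7, FP=5+2+0+1=8 → 7/15 = 0.46667
  class_2: TP=8, FP=3+2+2+0=7 → 8/15 = 0.53333
  class_3: TP=40, FP=5+4+5+3=17 → 40/57 = 0.70175
  class_4: TP=12, FP=4+3+7+1=15 → 12/27 = 0.44444
Weighted-precision = Σ (supportᵢ/N)·precisionᵢ with N=155: (52/155)·0.85366 + (18/155)·0.46667 + (23/155)·0.53333 + (44/155)·0.70175 + (18/155)·0.44444 = 0.6705

0.6705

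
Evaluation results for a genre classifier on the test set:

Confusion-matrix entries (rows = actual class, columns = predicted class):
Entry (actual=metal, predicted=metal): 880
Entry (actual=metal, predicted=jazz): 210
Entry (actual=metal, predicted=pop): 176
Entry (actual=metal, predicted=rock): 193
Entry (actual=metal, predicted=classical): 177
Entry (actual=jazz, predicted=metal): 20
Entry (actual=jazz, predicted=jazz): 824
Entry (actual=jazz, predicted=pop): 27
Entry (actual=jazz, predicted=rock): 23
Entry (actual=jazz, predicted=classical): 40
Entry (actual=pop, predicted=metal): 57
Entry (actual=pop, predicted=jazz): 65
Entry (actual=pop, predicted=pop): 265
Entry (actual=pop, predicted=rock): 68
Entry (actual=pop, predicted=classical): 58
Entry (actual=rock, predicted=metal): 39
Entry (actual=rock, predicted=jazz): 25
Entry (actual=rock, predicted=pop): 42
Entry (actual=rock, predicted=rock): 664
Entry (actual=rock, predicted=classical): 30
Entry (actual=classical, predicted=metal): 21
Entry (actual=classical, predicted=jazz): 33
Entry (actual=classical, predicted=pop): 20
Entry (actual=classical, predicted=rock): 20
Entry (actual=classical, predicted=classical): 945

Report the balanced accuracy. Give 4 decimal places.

0.7352

Balanced accuracy = mean of per-class recall.
  metal: recall = 880/1636 = 0.53790
  jazz: recall = 824/934 = 0.88223
  pop: recall = 265/513 = 0.51657
  rock: recall = 664/800 = 0.83000
  classical: recall = 945/1039 = 0.90953
Mean = (0.53790 + 0.88223 + 0.51657 + 0.83000 + 0.90953) / 5 = 0.7352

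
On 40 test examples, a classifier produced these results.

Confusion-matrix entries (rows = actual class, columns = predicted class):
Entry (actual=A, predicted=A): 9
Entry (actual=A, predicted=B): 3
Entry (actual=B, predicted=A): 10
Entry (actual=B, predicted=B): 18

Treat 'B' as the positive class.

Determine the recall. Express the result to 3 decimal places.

0.643

Recall = TP/(TP+FN) = 18/(18+10) = 18/28 = 0.643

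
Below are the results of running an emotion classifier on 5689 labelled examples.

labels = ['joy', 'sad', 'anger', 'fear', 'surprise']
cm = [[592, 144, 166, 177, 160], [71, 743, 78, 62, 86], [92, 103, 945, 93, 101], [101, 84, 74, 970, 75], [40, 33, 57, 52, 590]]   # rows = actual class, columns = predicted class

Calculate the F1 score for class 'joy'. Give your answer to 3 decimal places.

One-vs-rest for 'joy': TP = diagonal; FP = other classes predicted 'joy'; FN = 'joy' predicted as other.
F1 score = 2·TP/(2·TP+FP+FN).
joy: TP=592, FP=71+92+101+40=304, FN=144+166+177+160=647 → 1184/2135 = 0.5546

0.555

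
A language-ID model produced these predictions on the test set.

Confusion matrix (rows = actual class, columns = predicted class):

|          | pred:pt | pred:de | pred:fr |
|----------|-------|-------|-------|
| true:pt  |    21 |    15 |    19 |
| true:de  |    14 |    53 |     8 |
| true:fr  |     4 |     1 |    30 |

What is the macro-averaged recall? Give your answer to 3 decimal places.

0.649

Per-class recall (TP/(TP+FN)):
  pt: TP=21, FN=15+19=34 → 21/55 = 0.3818
  de: TP=53, FN=14+8=22 → 53/75 = 0.7067
  fr: TP=30, FN=4+1=5 → 30/35 = 0.8571
Macro-recall = mean = (0.3818 + 0.7067 + 0.8571) / 3 = 0.649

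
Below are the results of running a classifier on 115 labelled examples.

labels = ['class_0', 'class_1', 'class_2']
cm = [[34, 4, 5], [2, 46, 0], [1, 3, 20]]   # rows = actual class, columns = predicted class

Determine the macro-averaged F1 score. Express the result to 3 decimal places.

Per-class F1 score (2·TP/(2·TP+FP+FN)):
  class_0: TP=34, FP=2+1=3, FN=4+5=9 → 68/80 = 0.8500
  class_1: TP=46, FP=4+3=7, FN=2+0=2 → 92/101 = 0.9109
  class_2: TP=20, FP=5+0=5, FN=1+3=4 → 40/49 = 0.8163
Macro-F1 score = mean = (0.8500 + 0.9109 + 0.8163) / 3 = 0.859

0.859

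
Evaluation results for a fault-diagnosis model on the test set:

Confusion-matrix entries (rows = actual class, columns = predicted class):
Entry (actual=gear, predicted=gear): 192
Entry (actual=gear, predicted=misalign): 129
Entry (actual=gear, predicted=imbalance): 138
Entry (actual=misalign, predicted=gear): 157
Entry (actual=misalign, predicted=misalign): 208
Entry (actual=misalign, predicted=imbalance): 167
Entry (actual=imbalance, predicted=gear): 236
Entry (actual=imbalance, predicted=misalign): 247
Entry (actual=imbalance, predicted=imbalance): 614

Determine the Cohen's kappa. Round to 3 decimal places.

0.191

Observed agreement pₒ = trace/N = 1014/2088 = 0.4856
Expected agreement pₑ = Σ (rowᵢ·colᵢ)/N² = (459·585 + 532·584 + 1097·919)/2088² = 0.3641
κ = (pₒ − pₑ)/(1 − pₑ) = (0.4856 − 0.3641)/(1 − 0.3641) = 0.191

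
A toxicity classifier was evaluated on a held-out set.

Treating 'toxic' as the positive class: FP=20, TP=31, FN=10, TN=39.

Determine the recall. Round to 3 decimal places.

0.756

Recall = TP/(TP+FN) = 31/(31+10) = 31/41 = 0.756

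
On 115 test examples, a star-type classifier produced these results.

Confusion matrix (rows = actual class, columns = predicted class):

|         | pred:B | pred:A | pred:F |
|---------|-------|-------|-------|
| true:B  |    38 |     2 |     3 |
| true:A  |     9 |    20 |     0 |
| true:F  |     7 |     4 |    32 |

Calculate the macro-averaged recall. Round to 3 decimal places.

Per-class recall (TP/(TP+FN)):
  B: TP=38, FN=2+3=5 → 38/43 = 0.8837
  A: TP=20, FN=9+0=9 → 20/29 = 0.6897
  F: TP=32, FN=7+4=11 → 32/43 = 0.7442
Macro-recall = mean = (0.8837 + 0.6897 + 0.7442) / 3 = 0.773

0.773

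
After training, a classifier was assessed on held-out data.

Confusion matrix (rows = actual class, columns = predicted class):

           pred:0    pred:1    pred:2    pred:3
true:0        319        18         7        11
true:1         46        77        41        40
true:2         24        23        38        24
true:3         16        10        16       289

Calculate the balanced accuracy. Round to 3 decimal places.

0.624

Balanced accuracy = mean of per-class recall.
  0: recall = 319/355 = 0.8986
  1: recall = 77/204 = 0.3775
  2: recall = 38/109 = 0.3486
  3: recall = 289/331 = 0.8731
Mean = (0.8986 + 0.3775 + 0.3486 + 0.8731) / 4 = 0.624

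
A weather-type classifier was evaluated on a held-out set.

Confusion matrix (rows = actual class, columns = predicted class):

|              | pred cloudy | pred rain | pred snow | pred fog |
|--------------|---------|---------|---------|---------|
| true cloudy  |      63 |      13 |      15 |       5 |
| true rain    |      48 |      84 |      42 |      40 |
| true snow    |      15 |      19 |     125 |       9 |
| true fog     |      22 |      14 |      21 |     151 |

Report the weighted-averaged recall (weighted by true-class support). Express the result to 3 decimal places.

0.617

Per-class recall (TP/(TP+FN)):
  cloudy: TP=63, FN=13+15+5=33 → 63/96 = 0.6563
  rain: TP=84, FN=48+42+40=130 → 84/214 = 0.3925
  snow: TP=125, FN=15+19+9=43 → 125/168 = 0.7440
  fog: TP=151, FN=22+14+21=57 → 151/208 = 0.7260
Weighted-recall = Σ (supportᵢ/N)·recallᵢ with N=686: (96/686)·0.6563 + (214/686)·0.3925 + (168/686)·0.7440 + (208/686)·0.7260 = 0.617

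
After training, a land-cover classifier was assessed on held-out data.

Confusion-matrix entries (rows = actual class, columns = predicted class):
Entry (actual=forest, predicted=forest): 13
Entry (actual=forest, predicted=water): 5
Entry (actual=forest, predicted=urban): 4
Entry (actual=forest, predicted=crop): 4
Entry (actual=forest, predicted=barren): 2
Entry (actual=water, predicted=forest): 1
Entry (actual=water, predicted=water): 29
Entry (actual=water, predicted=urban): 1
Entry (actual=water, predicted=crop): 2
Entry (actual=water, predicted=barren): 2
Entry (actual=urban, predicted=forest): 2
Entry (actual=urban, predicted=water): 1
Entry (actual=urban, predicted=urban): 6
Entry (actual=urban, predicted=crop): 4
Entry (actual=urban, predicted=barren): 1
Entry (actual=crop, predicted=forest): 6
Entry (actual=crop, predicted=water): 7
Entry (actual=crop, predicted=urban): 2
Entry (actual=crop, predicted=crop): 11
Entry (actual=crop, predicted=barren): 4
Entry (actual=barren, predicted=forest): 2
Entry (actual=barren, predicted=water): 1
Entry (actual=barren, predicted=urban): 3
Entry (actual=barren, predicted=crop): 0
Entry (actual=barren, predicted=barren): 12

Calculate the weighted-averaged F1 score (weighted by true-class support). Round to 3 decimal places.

Per-class F1 score (2·TP/(2·TP+FP+FN)):
  forest: TP=13, FP=1+2+6+2=11, FN=5+4+4+2=15 → 26/52 = 0.5000
  water: TP=29, FP=5+1+7+1=14, FN=1+1+2+2=6 → 58/78 = 0.7436
  urban: TP=6, FP=4+1+2+3=10, FN=2+1+4+1=8 → 12/30 = 0.4000
  crop: TP=11, FP=4+2+4+0=10, FN=6+7+2+4=19 → 22/51 = 0.4314
  barren: TP=12, FP=2+2+1+4=9, FN=2+1+3+0=6 → 24/39 = 0.6154
Weighted-F1 score = Σ (supportᵢ/N)·F1 scoreᵢ with N=125: (28/125)·0.5000 + (35/125)·0.7436 + (14/125)·0.4000 + (30/125)·0.4314 + (18/125)·0.6154 = 0.557

0.557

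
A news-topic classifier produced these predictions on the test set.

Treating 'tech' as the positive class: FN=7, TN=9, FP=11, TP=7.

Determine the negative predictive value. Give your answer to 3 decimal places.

NPV = TN/(TN+FN) = 9/(9+7) = 0.563

0.563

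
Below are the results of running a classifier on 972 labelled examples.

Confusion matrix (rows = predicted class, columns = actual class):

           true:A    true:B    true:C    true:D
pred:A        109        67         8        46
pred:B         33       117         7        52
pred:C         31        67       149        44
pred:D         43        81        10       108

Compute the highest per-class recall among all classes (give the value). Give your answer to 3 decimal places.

0.856

Per-class recall (TP/(TP+FN)):
  A: TP=109, FN=33+31+43=107 → 109/216 = 0.5046
  B: TP=117, FN=67+67+81=215 → 117/332 = 0.3524
  C: TP=149, FN=8+7+10=25 → 149/174 = 0.8563
  D: TP=108, FN=46+52+44=142 → 108/250 = 0.4320
Highest is class 'C' with recall = 0.856.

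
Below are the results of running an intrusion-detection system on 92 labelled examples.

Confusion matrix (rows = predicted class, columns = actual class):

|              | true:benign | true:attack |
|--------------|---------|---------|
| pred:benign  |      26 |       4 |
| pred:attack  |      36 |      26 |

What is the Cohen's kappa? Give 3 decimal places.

0.224

Observed agreement pₒ = trace/N = 52/92 = 0.5652
Expected agreement pₑ = Σ (rowᵢ·colᵢ)/N² = (62·30 + 30·62)/92² = 0.4395
κ = (pₒ − pₑ)/(1 − pₑ) = (0.5652 − 0.4395)/(1 − 0.4395) = 0.224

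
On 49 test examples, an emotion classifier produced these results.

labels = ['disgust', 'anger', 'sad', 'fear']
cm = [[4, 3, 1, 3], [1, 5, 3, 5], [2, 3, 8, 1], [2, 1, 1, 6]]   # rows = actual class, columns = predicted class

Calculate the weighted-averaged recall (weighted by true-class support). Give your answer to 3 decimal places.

Per-class recall (TP/(TP+FN)):
  disgust: TP=4, FN=3+1+3=7 → 4/11 = 0.3636
  anger: TP=5, FN=1+3+5=9 → 5/14 = 0.3571
  sad: TP=8, FN=2+3+1=6 → 8/14 = 0.5714
  fear: TP=6, FN=2+1+1=4 → 6/10 = 0.6000
Weighted-recall = Σ (supportᵢ/N)·recallᵢ with N=49: (11/49)·0.3636 + (14/49)·0.3571 + (14/49)·0.5714 + (10/49)·0.6000 = 0.469

0.469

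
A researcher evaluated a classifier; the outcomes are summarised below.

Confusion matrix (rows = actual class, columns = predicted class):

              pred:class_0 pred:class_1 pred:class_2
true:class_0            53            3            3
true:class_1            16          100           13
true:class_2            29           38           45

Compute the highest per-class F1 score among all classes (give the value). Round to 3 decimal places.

0.741

Per-class F1 score (2·TP/(2·TP+FP+FN)):
  class_0: TP=53, FP=16+29=45, FN=3+3=6 → 106/157 = 0.6752
  class_1: TP=100, FP=3+38=41, FN=16+13=29 → 200/270 = 0.7407
  class_2: TP=45, FP=3+13=16, FN=29+38=67 → 90/173 = 0.5202
Highest is class 'class_1' with F1 score = 0.741.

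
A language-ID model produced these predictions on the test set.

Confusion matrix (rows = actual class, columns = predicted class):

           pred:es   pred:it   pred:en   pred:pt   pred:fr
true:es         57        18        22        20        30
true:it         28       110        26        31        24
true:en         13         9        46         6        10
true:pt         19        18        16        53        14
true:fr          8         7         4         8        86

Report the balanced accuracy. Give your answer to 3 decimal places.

0.528

Balanced accuracy = mean of per-class recall.
  es: recall = 57/147 = 0.3878
  it: recall = 110/219 = 0.5023
  en: recall = 46/84 = 0.5476
  pt: recall = 53/120 = 0.4417
  fr: recall = 86/113 = 0.7611
Mean = (0.3878 + 0.5023 + 0.5476 + 0.4417 + 0.7611) / 5 = 0.528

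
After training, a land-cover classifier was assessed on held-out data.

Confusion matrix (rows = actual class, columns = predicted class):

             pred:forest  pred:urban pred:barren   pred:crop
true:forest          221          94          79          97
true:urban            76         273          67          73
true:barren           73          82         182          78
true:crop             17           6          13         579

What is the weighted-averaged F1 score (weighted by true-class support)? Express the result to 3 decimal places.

0.609

Per-class F1 score (2·TP/(2·TP+FP+FN)):
  forest: TP=221, FP=76+73+17=166, FN=94+79+97=270 → 442/878 = 0.5034
  urban: TP=273, FP=94+82+6=182, FN=76+67+73=216 → 546/944 = 0.5784
  barren: TP=182, FP=79+67+13=159, FN=73+82+78=233 → 364/756 = 0.4815
  crop: TP=579, FP=97+73+78=248, FN=17+6+13=36 → 1158/1442 = 0.8031
Weighted-F1 score = Σ (supportᵢ/N)·F1 scoreᵢ with N=2010: (491/2010)·0.5034 + (489/2010)·0.5784 + (415/2010)·0.4815 + (615/2010)·0.8031 = 0.609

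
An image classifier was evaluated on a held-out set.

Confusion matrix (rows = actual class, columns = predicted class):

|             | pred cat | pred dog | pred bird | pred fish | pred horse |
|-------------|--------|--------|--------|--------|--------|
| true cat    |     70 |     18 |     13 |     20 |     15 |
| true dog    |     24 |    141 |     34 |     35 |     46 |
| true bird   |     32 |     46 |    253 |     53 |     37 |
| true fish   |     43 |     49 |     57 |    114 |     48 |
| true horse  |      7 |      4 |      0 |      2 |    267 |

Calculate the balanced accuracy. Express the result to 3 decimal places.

Balanced accuracy = mean of per-class recall.
  cat: recall = 70/136 = 0.5147
  dog: recall = 141/280 = 0.5036
  bird: recall = 253/421 = 0.6010
  fish: recall = 114/311 = 0.3666
  horse: recall = 267/280 = 0.9536
Mean = (0.5147 + 0.5036 + 0.6010 + 0.3666 + 0.9536) / 5 = 0.588

0.588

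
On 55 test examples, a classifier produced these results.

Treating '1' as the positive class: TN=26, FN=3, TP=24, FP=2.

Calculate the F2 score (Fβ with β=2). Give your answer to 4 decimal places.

Fβ = (1+β²)·TP / ((1+β²)·TP + β²·FN + FP), with β²=4
= 5·24 / (5·24 + 4·3 + 2) = 0.8955

0.8955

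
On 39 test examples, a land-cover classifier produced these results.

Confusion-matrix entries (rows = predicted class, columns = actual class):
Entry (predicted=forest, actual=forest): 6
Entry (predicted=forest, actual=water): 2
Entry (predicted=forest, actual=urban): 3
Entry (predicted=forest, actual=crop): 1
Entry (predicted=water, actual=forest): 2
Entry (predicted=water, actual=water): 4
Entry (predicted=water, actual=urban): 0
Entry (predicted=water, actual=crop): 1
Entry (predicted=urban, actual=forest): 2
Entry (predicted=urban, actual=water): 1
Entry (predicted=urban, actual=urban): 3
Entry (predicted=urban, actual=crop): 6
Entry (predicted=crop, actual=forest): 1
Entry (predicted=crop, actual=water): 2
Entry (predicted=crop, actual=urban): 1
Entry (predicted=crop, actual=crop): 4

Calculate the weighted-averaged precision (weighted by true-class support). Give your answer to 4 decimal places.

0.4716

Per-class precision (TP/(TP+FP)):
  forest: TP=6, FP=2+3+1=6 → 6/12 = 0.50000
  water: TP=4, FP=2+0+1=3 → 4/7 = 0.57143
  urban: TP=3, FP=2+1+6=9 → 3/12 = 0.25000
  crop: TP=4, FP=1+2+1=4 → 4/8 = 0.50000
Weighted-precision = Σ (supportᵢ/N)·precisionᵢ with N=39: (11/39)·0.50000 + (9/39)·0.57143 + (7/39)·0.25000 + (12/39)·0.50000 = 0.4716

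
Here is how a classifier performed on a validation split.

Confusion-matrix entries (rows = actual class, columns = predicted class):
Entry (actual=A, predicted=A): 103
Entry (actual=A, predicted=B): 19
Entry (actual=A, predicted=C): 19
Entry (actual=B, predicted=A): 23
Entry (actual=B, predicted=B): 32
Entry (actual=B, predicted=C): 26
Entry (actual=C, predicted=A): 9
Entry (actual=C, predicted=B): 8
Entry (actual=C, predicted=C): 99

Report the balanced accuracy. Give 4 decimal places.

Balanced accuracy = mean of per-class recall.
  A: recall = 103/141 = 0.73050
  B: recall = 32/81 = 0.39506
  C: recall = 99/116 = 0.85345
Mean = (0.73050 + 0.39506 + 0.85345) / 3 = 0.6597

0.6597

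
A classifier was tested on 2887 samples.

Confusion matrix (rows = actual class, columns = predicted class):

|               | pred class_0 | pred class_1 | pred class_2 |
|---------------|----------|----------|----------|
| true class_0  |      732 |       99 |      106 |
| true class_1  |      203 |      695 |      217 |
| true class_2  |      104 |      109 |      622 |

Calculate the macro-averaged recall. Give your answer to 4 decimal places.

Per-class recall (TP/(TP+FN)):
  class_0: TP=732, FN=99+106=205 → 732/937 = 0.78122
  class_1: TP=695, FN=203+217=420 → 695/1115 = 0.62332
  class_2: TP=622, FN=104+109=213 → 622/835 = 0.74491
Macro-recall = mean = (0.78122 + 0.62332 + 0.74491) / 3 = 0.7165

0.7165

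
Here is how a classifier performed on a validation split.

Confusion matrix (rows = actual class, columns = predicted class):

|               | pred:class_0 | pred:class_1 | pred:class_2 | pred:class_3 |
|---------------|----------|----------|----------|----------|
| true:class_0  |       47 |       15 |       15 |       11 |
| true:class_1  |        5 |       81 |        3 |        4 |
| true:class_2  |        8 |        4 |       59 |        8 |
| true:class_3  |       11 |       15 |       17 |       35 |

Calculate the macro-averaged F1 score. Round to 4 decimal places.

Per-class F1 score (2·TP/(2·TP+FP+FN)):
  class_0: TP=47, FP=5+8+11=24, FN=15+15+11=41 → 94/159 = 0.59119
  class_1: TP=81, FP=15+4+15=34, FN=5+3+4=12 → 162/208 = 0.77885
  class_2: TP=59, FP=15+3+17=35, FN=8+4+8=20 → 118/173 = 0.68208
  class_3: TP=35, FP=11+4+8=23, FN=11+15+17=43 → 70/136 = 0.51471
Macro-F1 score = mean = (0.59119 + 0.77885 + 0.68208 + 0.51471) / 4 = 0.6417

0.6417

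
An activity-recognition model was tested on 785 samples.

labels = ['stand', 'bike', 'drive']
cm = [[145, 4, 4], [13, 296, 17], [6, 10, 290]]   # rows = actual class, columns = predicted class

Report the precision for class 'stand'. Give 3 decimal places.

0.884

precision = TP/(TP+FP).
stand: TP=145, FP=13+6=19 → 145/164 = 0.8841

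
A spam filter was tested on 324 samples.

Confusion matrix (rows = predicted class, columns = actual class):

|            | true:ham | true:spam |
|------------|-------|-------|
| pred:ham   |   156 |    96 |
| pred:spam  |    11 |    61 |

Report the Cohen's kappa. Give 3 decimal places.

Observed agreement pₒ = trace/N = 217/324 = 0.6698
Expected agreement pₑ = Σ (rowᵢ·colᵢ)/N² = (167·252 + 157·72)/324² = 0.5086
κ = (pₒ − pₑ)/(1 − pₑ) = (0.6698 − 0.5086)/(1 − 0.5086) = 0.328

0.328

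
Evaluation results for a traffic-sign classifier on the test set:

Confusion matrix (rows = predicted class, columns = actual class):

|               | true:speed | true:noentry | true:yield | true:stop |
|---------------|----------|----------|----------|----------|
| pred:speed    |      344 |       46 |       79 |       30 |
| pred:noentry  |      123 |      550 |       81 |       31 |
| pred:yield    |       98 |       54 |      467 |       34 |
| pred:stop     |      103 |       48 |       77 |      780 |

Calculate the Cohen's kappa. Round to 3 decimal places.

Observed agreement pₒ = trace/N = 2141/2945 = 0.7270
Expected agreement pₑ = Σ (rowᵢ·colᵢ)/N² = (668·499 + 698·785 + 704·653 + 875·1008)/2945² = 0.2563
κ = (pₒ − pₑ)/(1 − pₑ) = (0.7270 − 0.2563)/(1 − 0.2563) = 0.633

0.633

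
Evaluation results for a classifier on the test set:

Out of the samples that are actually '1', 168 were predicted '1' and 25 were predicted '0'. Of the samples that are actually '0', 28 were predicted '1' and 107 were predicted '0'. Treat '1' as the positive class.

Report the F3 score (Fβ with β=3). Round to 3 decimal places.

0.869

Fβ = (1+β²)·TP / ((1+β²)·TP + β²·FN + FP), with β²=9
= 10·168 / (10·168 + 9·25 + 28) = 0.869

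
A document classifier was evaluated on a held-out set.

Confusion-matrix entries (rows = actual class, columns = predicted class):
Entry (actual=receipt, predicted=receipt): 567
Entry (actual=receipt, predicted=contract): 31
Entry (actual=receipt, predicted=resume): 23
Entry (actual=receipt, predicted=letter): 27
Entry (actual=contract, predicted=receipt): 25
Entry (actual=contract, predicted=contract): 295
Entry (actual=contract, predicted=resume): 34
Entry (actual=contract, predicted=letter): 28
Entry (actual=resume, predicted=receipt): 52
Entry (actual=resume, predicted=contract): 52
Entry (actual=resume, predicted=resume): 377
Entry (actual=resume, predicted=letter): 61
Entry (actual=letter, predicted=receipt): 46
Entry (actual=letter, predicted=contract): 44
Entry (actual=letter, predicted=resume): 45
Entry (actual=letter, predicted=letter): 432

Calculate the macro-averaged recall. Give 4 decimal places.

0.7762

Per-class recall (TP/(TP+FN)):
  receipt: TP=567, FN=31+23+27=81 → 567/648 = 0.87500
  contract: TP=295, FN=25+34+28=87 → 295/382 = 0.77225
  resume: TP=377, FN=52+52+61=165 → 377/542 = 0.69557
  letter: TP=432, FN=46+44+45=135 → 432/567 = 0.76190
Macro-recall = mean = (0.87500 + 0.77225 + 0.69557 + 0.76190) / 4 = 0.7762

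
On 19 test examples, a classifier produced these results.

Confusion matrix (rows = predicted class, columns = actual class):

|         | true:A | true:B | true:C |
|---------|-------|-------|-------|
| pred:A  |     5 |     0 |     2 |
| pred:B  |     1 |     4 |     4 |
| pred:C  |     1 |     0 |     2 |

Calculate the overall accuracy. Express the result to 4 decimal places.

Accuracy = trace / total = (5+4+2=11) / 19 = 11/19 = 0.5789

0.5789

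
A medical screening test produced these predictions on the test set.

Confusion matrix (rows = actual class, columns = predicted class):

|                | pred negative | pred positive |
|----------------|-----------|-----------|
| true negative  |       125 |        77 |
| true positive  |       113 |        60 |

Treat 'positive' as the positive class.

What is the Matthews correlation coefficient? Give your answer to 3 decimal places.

MCC = (TP·TN − FP·FN) / √((TP+FP)(TP+FN)(TN+FP)(TN+FN))
Numerator = 60·125 − 77·113 = -1201
Denominator = √(137·173·202·238) = √1139449276 = 33755.7295
MCC = -1201 / 33755.7295 = -0.036

-0.036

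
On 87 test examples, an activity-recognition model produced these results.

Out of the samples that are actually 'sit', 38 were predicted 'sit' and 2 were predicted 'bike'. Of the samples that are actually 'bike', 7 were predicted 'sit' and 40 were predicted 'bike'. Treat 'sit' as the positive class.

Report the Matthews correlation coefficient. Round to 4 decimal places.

0.7989

MCC = (TP·TN − FP·FN) / √((TP+FP)(TP+FN)(TN+FP)(TN+FN))
Numerator = 38·40 − 7·2 = 1506
Denominator = √(45·40·47·42) = √3553200 = 1884.9934
MCC = 1506 / 1884.9934 = 0.7989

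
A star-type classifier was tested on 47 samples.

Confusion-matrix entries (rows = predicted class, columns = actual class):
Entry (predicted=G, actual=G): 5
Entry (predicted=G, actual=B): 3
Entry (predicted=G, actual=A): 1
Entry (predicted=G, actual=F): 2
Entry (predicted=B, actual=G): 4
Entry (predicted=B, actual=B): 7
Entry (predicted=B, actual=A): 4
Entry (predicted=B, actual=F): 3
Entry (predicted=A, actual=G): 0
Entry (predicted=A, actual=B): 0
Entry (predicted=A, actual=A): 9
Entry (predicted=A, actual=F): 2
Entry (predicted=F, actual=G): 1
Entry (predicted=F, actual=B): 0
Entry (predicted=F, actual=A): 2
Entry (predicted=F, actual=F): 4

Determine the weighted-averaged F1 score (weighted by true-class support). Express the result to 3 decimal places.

Per-class F1 score (2·TP/(2·TP+FP+FN)):
  G: TP=5, FP=3+1+2=6, FN=4+0+1=5 → 10/21 = 0.4762
  B: TP=7, FP=4+4+3=11, FN=3+0+0=3 → 14/28 = 0.5000
  A: TP=9, FP=0+0+2=2, FN=1+4+2=7 → 18/27 = 0.6667
  F: TP=4, FP=1+0+2=3, FN=2+3+2=7 → 8/18 = 0.4444
Weighted-F1 score = Σ (supportᵢ/N)·F1 scoreᵢ with N=47: (10/47)·0.4762 + (10/47)·0.5000 + (16/47)·0.6667 + (11/47)·0.4444 = 0.539

0.539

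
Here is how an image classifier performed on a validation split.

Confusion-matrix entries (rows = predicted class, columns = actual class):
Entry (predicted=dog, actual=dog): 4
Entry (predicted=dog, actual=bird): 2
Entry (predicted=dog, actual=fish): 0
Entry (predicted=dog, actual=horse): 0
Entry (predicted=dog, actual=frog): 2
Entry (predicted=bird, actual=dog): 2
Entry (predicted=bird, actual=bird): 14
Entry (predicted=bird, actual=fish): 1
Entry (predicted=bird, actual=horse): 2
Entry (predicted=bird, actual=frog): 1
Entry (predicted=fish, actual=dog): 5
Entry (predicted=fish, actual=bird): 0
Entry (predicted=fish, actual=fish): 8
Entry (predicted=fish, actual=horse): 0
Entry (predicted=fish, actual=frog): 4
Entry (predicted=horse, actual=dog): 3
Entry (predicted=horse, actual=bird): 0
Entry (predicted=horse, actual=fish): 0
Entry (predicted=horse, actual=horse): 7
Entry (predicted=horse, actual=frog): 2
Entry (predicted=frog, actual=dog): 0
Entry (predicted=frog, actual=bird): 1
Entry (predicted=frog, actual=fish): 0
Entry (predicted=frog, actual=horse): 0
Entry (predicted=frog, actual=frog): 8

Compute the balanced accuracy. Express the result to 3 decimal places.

0.649

Balanced accuracy = mean of per-class recall.
  dog: recall = 4/14 = 0.2857
  bird: recall = 14/17 = 0.8235
  fish: recall = 8/9 = 0.8889
  horse: recall = 7/9 = 0.7778
  frog: recall = 8/17 = 0.4706
Mean = (0.2857 + 0.8235 + 0.8889 + 0.7778 + 0.4706) / 5 = 0.649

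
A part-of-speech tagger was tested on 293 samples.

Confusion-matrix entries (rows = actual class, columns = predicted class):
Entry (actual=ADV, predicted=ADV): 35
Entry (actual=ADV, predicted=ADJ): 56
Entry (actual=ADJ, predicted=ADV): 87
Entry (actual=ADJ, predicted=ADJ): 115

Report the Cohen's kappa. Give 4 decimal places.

Observed agreement pₒ = trace/N = 150/293 = 0.51195
Expected agreement pₑ = Σ (rowᵢ·colᵢ)/N² = (91·122 + 202·171)/293² = 0.53168
κ = (pₒ − pₑ)/(1 − pₑ) = (0.51195 − 0.53168)/(1 − 0.53168) = -0.0421

-0.0421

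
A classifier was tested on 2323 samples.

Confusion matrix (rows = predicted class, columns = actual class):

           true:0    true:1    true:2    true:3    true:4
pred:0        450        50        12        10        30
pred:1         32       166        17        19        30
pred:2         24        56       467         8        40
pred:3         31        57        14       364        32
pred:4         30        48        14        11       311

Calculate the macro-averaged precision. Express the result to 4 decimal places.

Per-class precision (TP/(TP+FP)):
  0: TP=450, FP=50+12+10+30=102 → 450/552 = 0.81522
  1: TP=166, FP=32+17+19+30=98 → 166/264 = 0.62879
  2: TP=467, FP=24+56+8+40=128 → 467/595 = 0.78487
  3: TP=364, FP=31+57+14+32=134 → 364/498 = 0.73092
  4: TP=311, FP=30+48+14+11=103 → 311/414 = 0.75121
Macro-precision = mean = (0.81522 + 0.62879 + 0.78487 + 0.73092 + 0.75121) / 5 = 0.7422

0.7422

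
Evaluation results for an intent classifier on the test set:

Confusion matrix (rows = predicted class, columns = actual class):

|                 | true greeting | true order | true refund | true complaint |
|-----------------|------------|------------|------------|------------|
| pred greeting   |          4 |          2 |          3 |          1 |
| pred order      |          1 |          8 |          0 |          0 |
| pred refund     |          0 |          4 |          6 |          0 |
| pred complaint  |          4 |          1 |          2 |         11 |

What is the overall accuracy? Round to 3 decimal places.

0.617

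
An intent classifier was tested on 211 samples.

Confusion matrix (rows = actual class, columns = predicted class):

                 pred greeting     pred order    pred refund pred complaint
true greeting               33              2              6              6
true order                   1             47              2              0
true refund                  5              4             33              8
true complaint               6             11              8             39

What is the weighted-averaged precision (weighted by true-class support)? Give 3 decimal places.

0.720

Per-class precision (TP/(TP+FP)):
  greeting: TP=33, FP=1+5+6=12 → 33/45 = 0.7333
  order: TP=47, FP=2+4+11=17 → 47/64 = 0.7344
  refund: TP=33, FP=6+2+8=16 → 33/49 = 0.6735
  complaint: TP=39, FP=6+0+8=14 → 39/53 = 0.7358
Weighted-precision = Σ (supportᵢ/N)·precisionᵢ with N=211: (47/211)·0.7333 + (50/211)·0.7344 + (50/211)·0.6735 + (64/211)·0.7358 = 0.720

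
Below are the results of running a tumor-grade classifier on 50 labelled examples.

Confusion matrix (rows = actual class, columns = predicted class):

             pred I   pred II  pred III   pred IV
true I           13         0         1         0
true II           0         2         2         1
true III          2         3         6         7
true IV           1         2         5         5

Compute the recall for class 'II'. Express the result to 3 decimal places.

0.400

Take TP from the diagonal, FP from the rest of the 'II' prediction marginal, FN from the rest of the 'II' actual marginal.
recall = TP/(TP+FN).
II: TP=2, FN=0+2+1=3 → 2/5 = 0.4000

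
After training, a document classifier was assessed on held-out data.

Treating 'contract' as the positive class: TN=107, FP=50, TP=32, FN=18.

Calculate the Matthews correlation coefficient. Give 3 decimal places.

MCC = (TP·TN − FP·FN) / √((TP+FP)(TP+FN)(TN+FP)(TN+FN))
Numerator = 32·107 − 50·18 = 2524
Denominator = √(82·50·157·125) = √80462500 = 8970.0892
MCC = 2524 / 8970.0892 = 0.281

0.281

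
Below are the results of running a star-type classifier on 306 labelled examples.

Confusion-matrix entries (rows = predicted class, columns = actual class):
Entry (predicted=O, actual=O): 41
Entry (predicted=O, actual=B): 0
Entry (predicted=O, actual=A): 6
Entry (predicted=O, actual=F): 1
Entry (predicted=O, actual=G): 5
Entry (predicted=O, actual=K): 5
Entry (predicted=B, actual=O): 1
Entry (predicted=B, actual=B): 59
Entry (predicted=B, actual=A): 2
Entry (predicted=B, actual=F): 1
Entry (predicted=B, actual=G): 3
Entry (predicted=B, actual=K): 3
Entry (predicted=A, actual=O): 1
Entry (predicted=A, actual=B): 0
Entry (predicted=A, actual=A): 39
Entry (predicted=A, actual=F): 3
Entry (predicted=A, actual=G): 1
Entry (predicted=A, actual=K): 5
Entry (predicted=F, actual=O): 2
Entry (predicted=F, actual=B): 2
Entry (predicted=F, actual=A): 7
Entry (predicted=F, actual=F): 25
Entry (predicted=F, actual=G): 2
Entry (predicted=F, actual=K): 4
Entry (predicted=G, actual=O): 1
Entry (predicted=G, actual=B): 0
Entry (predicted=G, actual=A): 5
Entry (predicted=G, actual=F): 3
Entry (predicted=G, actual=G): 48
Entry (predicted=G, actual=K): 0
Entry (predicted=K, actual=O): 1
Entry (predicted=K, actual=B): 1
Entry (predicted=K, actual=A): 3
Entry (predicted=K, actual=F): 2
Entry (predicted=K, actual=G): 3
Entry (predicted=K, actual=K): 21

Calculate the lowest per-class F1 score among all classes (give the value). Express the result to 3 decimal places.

Per-class F1 score (2·TP/(2·TP+FP+FN)):
  O: TP=41, FP=0+6+1+5+5=17, FN=1+1+2+1+1=6 → 82/105 = 0.7810
  B: TP=59, FP=1+2+1+3+3=10, FN=0+0+2+0+1=3 → 118/131 = 0.9008
  A: TP=39, FP=1+0+3+1+5=10, FN=6+2+7+5+3=23 → 78/111 = 0.7027
  F: TP=25, FP=2+2+7+2+4=17, FN=1+1+3+3+2=10 → 50/77 = 0.6494
  G: TP=48, FP=1+0+5+3+0=9, FN=5+3+1+2+3=14 → 96/119 = 0.8067
  K: TP=21, FP=1+1+3+2+3=10, FN=5+3+5+4+0=17 → 42/69 = 0.6087
Lowest is class 'K' with F1 score = 0.609.

0.609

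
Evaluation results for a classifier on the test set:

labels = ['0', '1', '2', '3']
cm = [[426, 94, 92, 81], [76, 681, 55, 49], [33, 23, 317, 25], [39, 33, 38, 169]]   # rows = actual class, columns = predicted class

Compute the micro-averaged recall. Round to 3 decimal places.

0.714

Micro-averaging pools counts across classes: ΣTP=1593, ΣFP=638, ΣFN=638.
Micro-recall = TP/(TP+FN) on pooled counts = 0.714 (equals overall accuracy in single-label multiclass).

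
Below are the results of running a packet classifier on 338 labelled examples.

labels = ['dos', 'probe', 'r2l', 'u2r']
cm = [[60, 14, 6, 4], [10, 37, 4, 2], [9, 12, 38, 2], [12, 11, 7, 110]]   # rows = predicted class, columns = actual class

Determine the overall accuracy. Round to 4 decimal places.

Accuracy = trace / total = (60+37+38+110=245) / 338 = 245/338 = 0.7249

0.7249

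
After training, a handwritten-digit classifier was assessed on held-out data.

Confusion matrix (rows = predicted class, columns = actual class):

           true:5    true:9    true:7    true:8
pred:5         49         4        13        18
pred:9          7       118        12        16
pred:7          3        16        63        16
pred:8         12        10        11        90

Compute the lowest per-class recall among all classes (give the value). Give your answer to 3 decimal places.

0.636

Per-class recall (TP/(TP+FN)):
  5: TP=49, FN=7+3+12=22 → 49/71 = 0.6901
  9: TP=118, FN=4+16+10=30 → 118/148 = 0.7973
  7: TP=63, FN=13+12+11=36 → 63/99 = 0.6364
  8: TP=90, FN=18+16+16=50 → 90/140 = 0.6429
Lowest is class '7' with recall = 0.636.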